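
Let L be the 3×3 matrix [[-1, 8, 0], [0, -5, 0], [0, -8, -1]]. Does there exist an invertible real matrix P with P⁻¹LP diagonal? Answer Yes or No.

Yes

Characteristic polynomial: p(λ) = λ^3 + 7λ^2 + 11λ + 5 = (λ + 1)^2(λ + 5).
λ = -1 has algebraic multiplicity 2; rank(L + 1I) = 1, so geometric multiplicity = 2.
Every eigenvalue has geometric = algebraic multiplicity, so L is diagonalizable.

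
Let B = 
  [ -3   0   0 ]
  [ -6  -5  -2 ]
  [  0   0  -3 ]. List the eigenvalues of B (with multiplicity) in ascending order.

-5, -3, -3

Characteristic polynomial: p(λ) = λ^3 + 11λ^2 + 39λ + 45 = (λ + 3)^2(λ + 5).
Roots (with multiplicity): -5, -3, -3.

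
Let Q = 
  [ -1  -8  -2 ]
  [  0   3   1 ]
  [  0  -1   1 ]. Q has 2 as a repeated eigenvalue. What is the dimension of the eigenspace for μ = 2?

Q − 2I = [[-3, -8, -2], [0, 1, 1], [0, -1, -1]].
This matrix has rank 2, so its null space has dimension 3 − 2 = 1.

1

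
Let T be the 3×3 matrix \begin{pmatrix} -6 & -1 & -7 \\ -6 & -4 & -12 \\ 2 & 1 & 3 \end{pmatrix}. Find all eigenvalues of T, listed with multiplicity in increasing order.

Characteristic polynomial: p(r) = r^3 + 7r^2 + 14r + 8 = (r + 1)(r + 2)(r + 4).
Roots (with multiplicity): -4, -2, -1.

-4, -2, -1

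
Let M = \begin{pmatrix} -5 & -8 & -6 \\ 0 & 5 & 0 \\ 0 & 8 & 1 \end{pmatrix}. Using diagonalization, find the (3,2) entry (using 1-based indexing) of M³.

248

Characteristic polynomial: μ^3 - μ^2 - 25μ + 25 = (μ - 5)(μ - 1)(μ + 5), so the eigenvalues are -5, 1, 5.
μ=-5: eigenvector (1, 0, 0).
μ=5: eigenvector (-2, 1, 2).
μ=1: eigenvector (-1, 0, 1).
P = [[1, -2, -1], [0, 1, 0], [0, 2, 1]], D = diag(-5, 5, 1), P⁻¹ = [[1, 0, 1], [0, 1, 0], [0, -2, 1]].
M³ = P·diag(-125, 125, 1)·P⁻¹ = [[-125, -248, -126], [0, 125, 0], [0, 248, 1]].
The requested entry is 248.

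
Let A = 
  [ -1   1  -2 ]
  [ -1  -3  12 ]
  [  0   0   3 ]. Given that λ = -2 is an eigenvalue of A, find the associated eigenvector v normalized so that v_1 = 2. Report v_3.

A + 2I = [[1, 1, -2], [-1, -1, 12], [0, 0, 5]].
Solving (A + 2I)v = 0 gives the eigenspace spanned by (2, -2, 0).
With v_1 = 2, v = (2, -2, 0), so v_3 = 0.

0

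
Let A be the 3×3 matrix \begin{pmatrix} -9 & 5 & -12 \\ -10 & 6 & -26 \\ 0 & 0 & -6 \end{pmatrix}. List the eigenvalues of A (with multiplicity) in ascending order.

-6, -4, 1

Characteristic polynomial: p(μ) = μ^3 + 9μ^2 + 14μ - 24 = (μ - 1)(μ + 4)(μ + 6).
Roots (with multiplicity): -6, -4, 1.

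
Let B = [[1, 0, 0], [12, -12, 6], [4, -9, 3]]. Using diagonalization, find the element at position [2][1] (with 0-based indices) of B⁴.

Characteristic polynomial: λ^3 + 8λ^2 + 9λ - 18 = (λ - 1)(λ + 3)(λ + 6), so the eigenvalues are -6, -3, 1.
λ=1: eigenvector (1, 0, -2).
λ=-6: eigenvector (0, 1, 1).
λ=-3: eigenvector (0, 2, 3).
P = [[1, 0, 0], [0, 1, 2], [-2, 1, 3]], D = diag(1, -6, -3), P⁻¹ = [[1, 0, 0], [-4, 3, -2], [2, -1, 1]].
B⁴ = P·diag(1, 1296, 81)·P⁻¹ = [[1, 0, 0], [-4860, 3726, -2430], [-4700, 3645, -2349]].
The requested entry is 3645.

3645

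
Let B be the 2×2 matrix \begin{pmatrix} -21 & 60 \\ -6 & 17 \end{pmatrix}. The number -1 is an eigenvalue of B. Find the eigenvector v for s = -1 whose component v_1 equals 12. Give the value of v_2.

4

B + 1I = [[-20, 60], [-6, 18]].
Solving (B + 1I)v = 0 gives the eigenspace spanned by (12, 4).
With v_1 = 12, v = (12, 4), so v_2 = 4.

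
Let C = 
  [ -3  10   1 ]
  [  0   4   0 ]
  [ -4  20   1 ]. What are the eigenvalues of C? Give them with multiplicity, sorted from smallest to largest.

Characteristic polynomial: p(μ) = μ^3 - 2μ^2 - 7μ - 4 = (μ - 4)(μ + 1)^2.
Roots (with multiplicity): -1, -1, 4.

-1, -1, 4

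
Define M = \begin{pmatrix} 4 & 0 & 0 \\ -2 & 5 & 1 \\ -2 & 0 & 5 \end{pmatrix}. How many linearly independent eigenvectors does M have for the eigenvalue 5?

M − 5I = [[-1, 0, 0], [-2, 0, 1], [-2, 0, 0]].
This matrix has rank 2, so its null space has dimension 3 − 2 = 1.

1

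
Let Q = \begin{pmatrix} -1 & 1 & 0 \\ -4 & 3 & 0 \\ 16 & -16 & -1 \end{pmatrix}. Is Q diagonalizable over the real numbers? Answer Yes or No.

Characteristic polynomial: p(μ) = μ^3 - μ^2 - μ + 1 = (μ - 1)^2(μ + 1).
μ = 1 has algebraic multiplicity 2; rank(Q − 1I) = 2, so geometric multiplicity = 1.
Geometric multiplicity < algebraic multiplicity, so Q is not diagonalizable.

No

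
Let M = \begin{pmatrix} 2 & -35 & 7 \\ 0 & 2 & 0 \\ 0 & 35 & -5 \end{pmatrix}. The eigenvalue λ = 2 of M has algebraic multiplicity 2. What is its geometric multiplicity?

M − 2I = [[0, -35, 7], [0, 0, 0], [0, 35, -7]].
This matrix has rank 1, so its null space has dimension 3 − 1 = 2.

2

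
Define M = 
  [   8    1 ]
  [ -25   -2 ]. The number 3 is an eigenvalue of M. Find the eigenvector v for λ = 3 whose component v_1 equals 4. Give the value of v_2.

-20

M − 3I = [[5, 1], [-25, -5]].
Solving (M − 3I)v = 0 gives the eigenspace spanned by (4, -20).
With v_1 = 4, v = (4, -20), so v_2 = -20.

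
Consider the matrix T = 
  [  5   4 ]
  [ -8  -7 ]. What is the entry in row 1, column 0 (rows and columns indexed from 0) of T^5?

Characteristic polynomial: s^2 + 2s - 3 = (s - 1)(s + 3), so the eigenvalues are -3, 1.
s=-3: eigenvector (-1, 2).
s=1: eigenvector (1, -1).
P = [[-1, 1], [2, -1]], D = diag(-3, 1), P⁻¹ = [[1, 1], [2, 1]].
T⁵ = P·diag(-243, 1)·P⁻¹ = [[245, 244], [-488, -487]].
The requested entry is -488.

-488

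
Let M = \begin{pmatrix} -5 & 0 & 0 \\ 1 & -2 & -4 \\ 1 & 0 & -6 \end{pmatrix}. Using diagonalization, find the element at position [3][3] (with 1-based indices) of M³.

-216

Characteristic polynomial: λ^3 + 13λ^2 + 52λ + 60 = (λ + 2)(λ + 5)(λ + 6), so the eigenvalues are -6, -5, -2.
λ=-2: eigenvector (0, 1, 0).
λ=-5: eigenvector (1, 1, 1).
λ=-6: eigenvector (0, 1, 1).
P = [[0, 1, 0], [1, 1, 1], [0, 1, 1]], D = diag(-2, -5, -6), P⁻¹ = [[0, 1, -1], [1, 0, 0], [-1, 0, 1]].
M³ = P·diag(-8, -125, -216)·P⁻¹ = [[-125, 0, 0], [91, -8, -208], [91, 0, -216]].
The requested entry is -216.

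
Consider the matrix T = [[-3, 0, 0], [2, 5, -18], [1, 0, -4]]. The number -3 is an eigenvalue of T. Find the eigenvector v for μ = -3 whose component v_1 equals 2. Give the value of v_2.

4

T + 3I = [[0, 0, 0], [2, 8, -18], [1, 0, -1]].
Solving (T + 3I)v = 0 gives the eigenspace spanned by (2, 4, 2).
With v_1 = 2, v = (2, 4, 2), so v_2 = 4.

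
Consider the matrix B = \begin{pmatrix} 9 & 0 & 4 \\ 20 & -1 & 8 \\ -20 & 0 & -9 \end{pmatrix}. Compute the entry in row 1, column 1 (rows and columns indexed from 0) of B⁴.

Characteristic polynomial: t^3 + t^2 - t - 1 = (t - 1)(t + 1)^2, so the eigenvalues are -1, -1, 1.
t=1: eigenvector (1, 2, -2).
t=-1: eigenvector (0, 1, 0).
t=-1: eigenvector (-2, -4, 5).
P = [[1, 0, -2], [2, 1, -4], [-2, 0, 5]], D = diag(1, -1, -1), P⁻¹ = [[5, 0, 2], [-2, 1, 0], [2, 0, 1]].
B⁴ = P·diag(1, 1, 1)·P⁻¹ = [[1, 0, 0], [0, 1, 0], [0, 0, 1]].
The requested entry is 1.

1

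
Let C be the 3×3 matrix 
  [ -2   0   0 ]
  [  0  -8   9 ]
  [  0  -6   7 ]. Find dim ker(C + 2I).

2

C + 2I = [[0, 0, 0], [0, -6, 9], [0, -6, 9]].
This matrix has rank 1, so its null space has dimension 3 − 1 = 2.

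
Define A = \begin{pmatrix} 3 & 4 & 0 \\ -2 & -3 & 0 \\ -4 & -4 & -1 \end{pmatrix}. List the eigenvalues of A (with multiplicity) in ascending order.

Characteristic polynomial: p(t) = t^3 + t^2 - t - 1 = (t - 1)(t + 1)^2.
Roots (with multiplicity): -1, -1, 1.

-1, -1, 1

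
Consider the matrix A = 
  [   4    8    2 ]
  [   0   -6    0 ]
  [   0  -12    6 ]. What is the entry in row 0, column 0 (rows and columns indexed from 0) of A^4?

Characteristic polynomial: λ^3 - 4λ^2 - 36λ + 144 = (λ - 6)(λ - 4)(λ + 6), so the eigenvalues are -6, 4, 6.
λ=6: eigenvector (-1, 0, -1).
λ=4: eigenvector (1, 0, 0).
λ=-6: eigenvector (-1, 1, 1).
P = [[-1, 1, -1], [0, 0, 1], [-1, 0, 1]], D = diag(6, 4, -6), P⁻¹ = [[0, 1, -1], [1, 2, -1], [0, 1, 0]].
A⁴ = P·diag(1296, 256, 1296)·P⁻¹ = [[256, -2080, 1040], [0, 1296, 0], [0, 0, 1296]].
The requested entry is 256.

256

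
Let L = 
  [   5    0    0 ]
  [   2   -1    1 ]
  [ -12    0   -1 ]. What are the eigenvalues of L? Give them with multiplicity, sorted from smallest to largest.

-1, -1, 5

Characteristic polynomial: p(t) = t^3 - 3t^2 - 9t - 5 = (t - 5)(t + 1)^2.
Roots (with multiplicity): -1, -1, 5.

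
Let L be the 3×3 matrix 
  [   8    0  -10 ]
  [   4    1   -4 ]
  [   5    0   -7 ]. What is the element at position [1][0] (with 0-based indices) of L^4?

Characteristic polynomial: r^3 - 2r^2 - 5r + 6 = (r - 3)(r - 1)(r + 2), so the eigenvalues are -2, 1, 3.
r=1: eigenvector (0, 1, 0).
r=-2: eigenvector (-1, 0, -1).
r=3: eigenvector (2, 2, 1).
P = [[0, -1, 2], [1, 0, 2], [0, -1, 1]], D = diag(1, -2, 3), P⁻¹ = [[-2, 1, 2], [1, 0, -2], [1, 0, -1]].
L⁴ = P·diag(1, 16, 81)·P⁻¹ = [[146, 0, -130], [160, 1, -160], [65, 0, -49]].
The requested entry is 160.

160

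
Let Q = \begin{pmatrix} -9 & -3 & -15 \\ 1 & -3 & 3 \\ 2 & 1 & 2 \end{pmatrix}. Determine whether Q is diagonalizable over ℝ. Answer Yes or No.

Characteristic polynomial: p(r) = r^3 + 10r^2 + 33r + 36 = (r + 3)^2(r + 4).
r = -3 has algebraic multiplicity 2; rank(Q + 3I) = 2, so geometric multiplicity = 1.
Geometric multiplicity < algebraic multiplicity, so Q is not diagonalizable.

No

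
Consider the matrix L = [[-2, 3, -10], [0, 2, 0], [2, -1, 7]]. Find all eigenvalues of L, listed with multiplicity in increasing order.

Characteristic polynomial: p(t) = t^3 - 7t^2 + 16t - 12 = (t - 3)(t - 2)^2.
Roots (with multiplicity): 2, 2, 3.

2, 2, 3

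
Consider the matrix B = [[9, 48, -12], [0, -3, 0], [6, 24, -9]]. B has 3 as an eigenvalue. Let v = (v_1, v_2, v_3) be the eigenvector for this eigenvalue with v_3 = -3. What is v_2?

0

B − 3I = [[6, 48, -12], [0, -6, 0], [6, 24, -12]].
Solving (B − 3I)v = 0 gives the eigenspace spanned by (-6, 0, -3).
With v_3 = -3, v = (-6, 0, -3), so v_2 = 0.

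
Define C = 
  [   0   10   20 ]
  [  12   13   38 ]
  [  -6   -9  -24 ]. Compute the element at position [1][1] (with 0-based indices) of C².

Characteristic polynomial: r^3 + 11r^2 + 30r = r(r + 5)(r + 6), so the eigenvalues are -6, -5, 0.
r=0: eigenvector (1, 2, -1).
r=-5: eigenvector (-2, -5, 3).
r=-6: eigenvector (0, 2, -1).
P = [[1, -2, 0], [2, -5, 2], [-1, 3, -1]], D = diag(0, -5, -6), P⁻¹ = [[1, 2, 4], [0, 1, 2], [-1, 1, 1]].
C² = P·diag(0, 25, 36)·P⁻¹ = [[0, -50, -100], [-72, -53, -178], [36, 39, 114]].
The requested entry is -53.

-53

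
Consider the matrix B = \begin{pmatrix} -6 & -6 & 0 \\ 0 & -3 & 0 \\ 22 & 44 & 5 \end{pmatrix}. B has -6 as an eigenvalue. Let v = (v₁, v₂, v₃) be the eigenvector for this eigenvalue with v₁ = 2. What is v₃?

-4

B + 6I = [[0, -6, 0], [0, 3, 0], [22, 44, 11]].
Solving (B + 6I)v = 0 gives the eigenspace spanned by (2, 0, -4).
With v₁ = 2, v = (2, 0, -4), so v₃ = -4.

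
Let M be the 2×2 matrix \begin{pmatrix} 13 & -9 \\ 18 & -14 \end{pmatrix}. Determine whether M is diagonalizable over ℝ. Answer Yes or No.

Yes

Characteristic polynomial: p(t) = t^2 + t - 20 = (t - 4)(t + 5).
All 2 eigenvalues are distinct, so M is diagonalizable.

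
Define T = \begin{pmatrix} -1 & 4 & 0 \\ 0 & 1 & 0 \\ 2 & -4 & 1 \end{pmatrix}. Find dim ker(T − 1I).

2

T − 1I = [[-2, 4, 0], [0, 0, 0], [2, -4, 0]].
This matrix has rank 1, so its null space has dimension 3 − 1 = 2.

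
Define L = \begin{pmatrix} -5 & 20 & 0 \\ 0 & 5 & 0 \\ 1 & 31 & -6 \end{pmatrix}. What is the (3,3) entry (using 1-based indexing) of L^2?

Characteristic polynomial: s^3 + 6s^2 - 25s - 150 = (s - 5)(s + 5)(s + 6), so the eigenvalues are -6, -5, 5.
s=-5: eigenvector (1, 0, 1).
s=-6: eigenvector (0, 0, 1).
s=5: eigenvector (2, 1, 3).
P = [[1, 0, 2], [0, 0, 1], [1, 1, 3]], D = diag(-5, -6, 5), P⁻¹ = [[1, -2, 0], [-1, -1, 1], [0, 1, 0]].
L² = P·diag(25, 36, 25)·P⁻¹ = [[25, 0, 0], [0, 25, 0], [-11, -11, 36]].
The requested entry is 36.

36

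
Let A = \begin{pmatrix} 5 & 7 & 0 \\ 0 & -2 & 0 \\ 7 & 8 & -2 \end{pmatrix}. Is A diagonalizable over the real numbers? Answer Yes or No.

No

Characteristic polynomial: p(s) = s^3 - s^2 - 16s - 20 = (s - 5)(s + 2)^2.
s = -2 has algebraic multiplicity 2; rank(A + 2I) = 2, so geometric multiplicity = 1.
Geometric multiplicity < algebraic multiplicity, so A is not diagonalizable.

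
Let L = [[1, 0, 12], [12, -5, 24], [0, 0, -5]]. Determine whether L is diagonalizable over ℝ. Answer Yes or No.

Yes

Characteristic polynomial: p(t) = t^3 + 9t^2 + 15t - 25 = (t - 1)(t + 5)^2.
t = -5 has algebraic multiplicity 2; rank(L + 5I) = 1, so geometric multiplicity = 2.
Every eigenvalue has geometric = algebraic multiplicity, so L is diagonalizable.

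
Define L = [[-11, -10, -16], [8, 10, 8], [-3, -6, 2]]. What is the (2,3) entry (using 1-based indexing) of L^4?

-1280

Characteristic polynomial: s^3 - s^2 - 32s + 60 = (s - 5)(s - 2)(s + 6), so the eigenvalues are -6, 2, 5.
s=2: eigenvector (-2, 1, 1).
s=-6: eigenvector (-2, 1, 0).
s=5: eigenvector (1, 0, -1).
P = [[-2, -2, 1], [1, 1, 0], [1, 0, -1]], D = diag(2, -6, 5), P⁻¹ = [[1, 2, 1], [-1, -1, -1], [1, 2, 0]].
L⁴ = P·diag(16, 1296, 625)·P⁻¹ = [[3185, 3778, 2560], [-1280, -1264, -1280], [-609, -1218, 16]].
The requested entry is -1280.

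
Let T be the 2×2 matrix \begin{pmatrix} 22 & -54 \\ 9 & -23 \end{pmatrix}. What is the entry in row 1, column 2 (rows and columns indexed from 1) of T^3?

Characteristic polynomial: r^2 + r - 20 = (r - 4)(r + 5), so the eigenvalues are -5, 4.
r=-5: eigenvector (-2, -1).
r=4: eigenvector (3, 1).
P = [[-2, 3], [-1, 1]], D = diag(-5, 4), P⁻¹ = [[1, -3], [1, -2]].
T³ = P·diag(-125, 64)·P⁻¹ = [[442, -1134], [189, -503]].
The requested entry is -1134.

-1134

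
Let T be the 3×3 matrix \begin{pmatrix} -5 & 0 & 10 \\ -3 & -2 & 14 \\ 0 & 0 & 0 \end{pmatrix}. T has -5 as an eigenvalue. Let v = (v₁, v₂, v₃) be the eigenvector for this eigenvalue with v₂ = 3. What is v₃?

0

T + 5I = [[0, 0, 10], [-3, 3, 14], [0, 0, 5]].
Solving (T + 5I)v = 0 gives the eigenspace spanned by (3, 3, 0).
With v₂ = 3, v = (3, 3, 0), so v₃ = 0.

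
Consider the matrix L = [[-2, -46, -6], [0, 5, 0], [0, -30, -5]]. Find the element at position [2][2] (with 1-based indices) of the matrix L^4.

625

Characteristic polynomial: r^3 + 2r^2 - 25r - 50 = (r - 5)(r + 2)(r + 5), so the eigenvalues are -5, -2, 5.
r=5: eigenvector (-4, 1, -3).
r=-2: eigenvector (1, 0, 0).
r=-5: eigenvector (2, 0, 1).
P = [[-4, 1, 2], [1, 0, 0], [-3, 0, 1]], D = diag(5, -2, -5), P⁻¹ = [[0, 1, 0], [1, -2, -2], [0, 3, 1]].
L⁴ = P·diag(625, 16, 625)·P⁻¹ = [[16, 1218, 1218], [0, 625, 0], [0, 0, 625]].
The requested entry is 625.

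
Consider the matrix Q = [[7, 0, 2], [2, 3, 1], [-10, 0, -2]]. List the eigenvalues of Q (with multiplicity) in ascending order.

2, 3, 3

Characteristic polynomial: p(r) = r^3 - 8r^2 + 21r - 18 = (r - 3)^2(r - 2).
Roots (with multiplicity): 2, 3, 3.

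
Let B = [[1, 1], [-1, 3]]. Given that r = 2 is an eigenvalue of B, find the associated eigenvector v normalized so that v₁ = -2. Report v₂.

B − 2I = [[-1, 1], [-1, 1]].
Solving (B − 2I)v = 0 gives the eigenspace spanned by (-2, -2).
With v₁ = -2, v = (-2, -2), so v₂ = -2.

-2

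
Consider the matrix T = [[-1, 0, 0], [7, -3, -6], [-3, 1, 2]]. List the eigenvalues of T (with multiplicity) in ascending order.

Characteristic polynomial: p(r) = r^3 + 2r^2 + r = r(r + 1)^2.
Roots (with multiplicity): -1, -1, 0.

-1, -1, 0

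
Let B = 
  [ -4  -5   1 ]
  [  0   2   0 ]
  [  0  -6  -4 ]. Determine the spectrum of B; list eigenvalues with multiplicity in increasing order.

-4, -4, 2

Characteristic polynomial: p(λ) = λ^3 + 6λ^2 - 32 = (λ - 2)(λ + 4)^2.
Roots (with multiplicity): -4, -4, 2.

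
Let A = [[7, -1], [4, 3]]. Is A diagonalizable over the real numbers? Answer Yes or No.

No

Characteristic polynomial: p(t) = t^2 - 10t + 25 = (t - 5)^2.
t = 5 has algebraic multiplicity 2; rank(A − 5I) = 1, so geometric multiplicity = 1.
Geometric multiplicity < algebraic multiplicity, so A is not diagonalizable.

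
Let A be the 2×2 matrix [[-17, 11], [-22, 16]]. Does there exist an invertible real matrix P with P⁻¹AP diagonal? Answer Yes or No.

Characteristic polynomial: p(λ) = λ^2 + λ - 30 = (λ - 5)(λ + 6).
All 2 eigenvalues are distinct, so A is diagonalizable.

Yes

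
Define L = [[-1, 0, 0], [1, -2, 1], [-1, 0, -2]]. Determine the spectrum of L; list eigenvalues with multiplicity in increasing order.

Characteristic polynomial: p(t) = t^3 + 5t^2 + 8t + 4 = (t + 1)(t + 2)^2.
Roots (with multiplicity): -2, -2, -1.

-2, -2, -1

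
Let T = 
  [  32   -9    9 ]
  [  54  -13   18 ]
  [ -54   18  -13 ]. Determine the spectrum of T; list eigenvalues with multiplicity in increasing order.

Characteristic polynomial: p(r) = r^3 - 6r^2 - 15r + 100 = (r - 5)^2(r + 4).
Roots (with multiplicity): -4, 5, 5.

-4, 5, 5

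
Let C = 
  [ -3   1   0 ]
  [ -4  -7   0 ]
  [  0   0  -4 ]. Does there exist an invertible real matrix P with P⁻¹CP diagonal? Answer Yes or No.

No

Characteristic polynomial: p(s) = s^3 + 14s^2 + 65s + 100 = (s + 4)(s + 5)^2.
s = -5 has algebraic multiplicity 2; rank(C + 5I) = 2, so geometric multiplicity = 1.
Geometric multiplicity < algebraic multiplicity, so C is not diagonalizable.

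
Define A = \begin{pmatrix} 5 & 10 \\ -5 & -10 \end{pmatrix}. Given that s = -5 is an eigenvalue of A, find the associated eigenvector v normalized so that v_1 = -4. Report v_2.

4

A + 5I = [[10, 10], [-5, -5]].
Solving (A + 5I)v = 0 gives the eigenspace spanned by (-4, 4).
With v_1 = -4, v = (-4, 4), so v_2 = 4.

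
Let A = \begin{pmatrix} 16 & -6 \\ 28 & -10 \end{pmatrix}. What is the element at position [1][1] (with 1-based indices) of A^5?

6976

Characteristic polynomial: λ^2 - 6λ + 8 = (λ - 4)(λ - 2), so the eigenvalues are 2, 4.
λ=2: eigenvector (3, 7).
λ=4: eigenvector (1, 2).
P = [[3, 1], [7, 2]], D = diag(2, 4), P⁻¹ = [[-2, 1], [7, -3]].
A⁵ = P·diag(32, 1024)·P⁻¹ = [[6976, -2976], [13888, -5920]].
The requested entry is 6976.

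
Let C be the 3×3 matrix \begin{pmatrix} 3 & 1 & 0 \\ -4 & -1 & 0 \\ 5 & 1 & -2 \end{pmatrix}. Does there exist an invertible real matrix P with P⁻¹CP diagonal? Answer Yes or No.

No

Characteristic polynomial: p(s) = s^3 - 3s + 2 = (s - 1)^2(s + 2).
s = 1 has algebraic multiplicity 2; rank(C − 1I) = 2, so geometric multiplicity = 1.
Geometric multiplicity < algebraic multiplicity, so C is not diagonalizable.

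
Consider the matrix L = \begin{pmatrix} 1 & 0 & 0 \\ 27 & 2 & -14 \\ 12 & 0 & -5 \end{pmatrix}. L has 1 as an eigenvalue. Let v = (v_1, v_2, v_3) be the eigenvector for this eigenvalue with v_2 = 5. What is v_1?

5

L − 1I = [[0, 0, 0], [27, 1, -14], [12, 0, -6]].
Solving (L − 1I)v = 0 gives the eigenspace spanned by (5, 5, 10).
With v_2 = 5, v = (5, 5, 10), so v_1 = 5.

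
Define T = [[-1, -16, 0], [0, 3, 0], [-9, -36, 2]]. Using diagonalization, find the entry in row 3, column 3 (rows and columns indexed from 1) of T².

Characteristic polynomial: μ^3 - 4μ^2 + μ + 6 = (μ - 3)(μ - 2)(μ + 1), so the eigenvalues are -1, 2, 3.
μ=-1: eigenvector (1, 0, 3).
μ=3: eigenvector (-4, 1, 0).
μ=2: eigenvector (0, 0, 1).
P = [[1, -4, 0], [0, 1, 0], [3, 0, 1]], D = diag(-1, 3, 2), P⁻¹ = [[1, 4, 0], [0, 1, 0], [-3, -12, 1]].
T² = P·diag(1, 9, 4)·P⁻¹ = [[1, -32, 0], [0, 9, 0], [-9, -36, 4]].
The requested entry is 4.

4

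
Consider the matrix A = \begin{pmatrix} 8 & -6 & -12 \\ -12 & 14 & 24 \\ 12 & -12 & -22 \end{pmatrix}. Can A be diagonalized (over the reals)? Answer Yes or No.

Yes

Characteristic polynomial: p(λ) = λ^3 - 12λ + 16 = (λ - 2)^2(λ + 4).
λ = 2 has algebraic multiplicity 2; rank(A − 2I) = 1, so geometric multiplicity = 2.
Every eigenvalue has geometric = algebraic multiplicity, so A is diagonalizable.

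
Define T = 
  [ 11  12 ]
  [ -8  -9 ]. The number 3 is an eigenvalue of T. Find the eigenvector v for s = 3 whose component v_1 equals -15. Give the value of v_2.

T − 3I = [[8, 12], [-8, -12]].
Solving (T − 3I)v = 0 gives the eigenspace spanned by (-15, 10).
With v_1 = -15, v = (-15, 10), so v_2 = 10.

10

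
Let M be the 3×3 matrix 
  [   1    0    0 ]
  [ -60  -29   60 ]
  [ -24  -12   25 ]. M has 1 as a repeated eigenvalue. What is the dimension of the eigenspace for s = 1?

M − 1I = [[0, 0, 0], [-60, -30, 60], [-24, -12, 24]].
This matrix has rank 1, so its null space has dimension 3 − 1 = 2.

2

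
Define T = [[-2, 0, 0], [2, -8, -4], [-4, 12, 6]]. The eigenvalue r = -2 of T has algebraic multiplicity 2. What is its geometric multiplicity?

T + 2I = [[0, 0, 0], [2, -6, -4], [-4, 12, 8]].
This matrix has rank 1, so its null space has dimension 3 − 1 = 2.

2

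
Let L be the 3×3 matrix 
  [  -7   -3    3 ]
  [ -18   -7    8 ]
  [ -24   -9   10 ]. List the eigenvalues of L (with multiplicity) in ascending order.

-4, -1, 1

Characteristic polynomial: p(r) = r^3 + 4r^2 - r - 4 = (r - 1)(r + 1)(r + 4).
Roots (with multiplicity): -4, -1, 1.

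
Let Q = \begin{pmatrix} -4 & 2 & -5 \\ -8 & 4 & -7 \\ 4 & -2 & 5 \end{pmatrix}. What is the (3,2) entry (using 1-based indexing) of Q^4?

Characteristic polynomial: r^3 - 5r^2 + 6r = r(r - 3)(r - 2), so the eigenvalues are 0, 2, 3.
r=0: eigenvector (1, 2, 0).
r=2: eigenvector (-2, -1, 2).
r=3: eigenvector (-1, -1, 1).
P = [[1, -2, -1], [2, -1, -1], [0, 2, 1]], D = diag(0, 2, 3), P⁻¹ = [[1, 0, 1], [-2, 1, -1], [4, -2, 3]].
Q⁴ = P·diag(0, 16, 81)·P⁻¹ = [[-260, 130, -211], [-292, 146, -227], [260, -130, 211]].
The requested entry is -130.

-130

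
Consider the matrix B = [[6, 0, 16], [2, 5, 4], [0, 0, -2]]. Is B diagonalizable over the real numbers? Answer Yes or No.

Yes

Characteristic polynomial: p(t) = t^3 - 9t^2 + 8t + 60 = (t - 6)(t - 5)(t + 2).
All 3 eigenvalues are distinct, so B is diagonalizable.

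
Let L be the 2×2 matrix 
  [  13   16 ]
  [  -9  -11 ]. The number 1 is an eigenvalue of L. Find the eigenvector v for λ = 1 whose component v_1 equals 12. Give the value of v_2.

L − 1I = [[12, 16], [-9, -12]].
Solving (L − 1I)v = 0 gives the eigenspace spanned by (12, -9).
With v_1 = 12, v = (12, -9), so v_2 = -9.

-9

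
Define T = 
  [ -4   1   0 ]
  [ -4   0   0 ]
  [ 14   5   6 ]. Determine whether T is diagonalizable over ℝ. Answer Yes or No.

Characteristic polynomial: p(λ) = λ^3 - 2λ^2 - 20λ - 24 = (λ - 6)(λ + 2)^2.
λ = -2 has algebraic multiplicity 2; rank(T + 2I) = 2, so geometric multiplicity = 1.
Geometric multiplicity < algebraic multiplicity, so T is not diagonalizable.

No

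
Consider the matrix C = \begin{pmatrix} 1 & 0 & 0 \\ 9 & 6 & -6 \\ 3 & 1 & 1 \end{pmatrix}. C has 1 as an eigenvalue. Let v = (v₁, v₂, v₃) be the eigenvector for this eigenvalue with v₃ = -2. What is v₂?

-6

C − 1I = [[0, 0, 0], [9, 5, -6], [3, 1, 0]].
Solving (C − 1I)v = 0 gives the eigenspace spanned by (2, -6, -2).
With v₃ = -2, v = (2, -6, -2), so v₂ = -6.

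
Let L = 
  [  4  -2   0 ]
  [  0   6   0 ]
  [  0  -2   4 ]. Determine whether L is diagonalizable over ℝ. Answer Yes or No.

Yes

Characteristic polynomial: p(μ) = μ^3 - 14μ^2 + 64μ - 96 = (μ - 6)(μ - 4)^2.
μ = 4 has algebraic multiplicity 2; rank(L − 4I) = 1, so geometric multiplicity = 2.
Every eigenvalue has geometric = algebraic multiplicity, so L is diagonalizable.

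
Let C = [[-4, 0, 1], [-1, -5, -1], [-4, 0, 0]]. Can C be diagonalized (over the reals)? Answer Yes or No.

Characteristic polynomial: p(μ) = μ^3 + 9μ^2 + 24μ + 20 = (μ + 2)^2(μ + 5).
μ = -2 has algebraic multiplicity 2; rank(C + 2I) = 2, so geometric multiplicity = 1.
Geometric multiplicity < algebraic multiplicity, so C is not diagonalizable.

No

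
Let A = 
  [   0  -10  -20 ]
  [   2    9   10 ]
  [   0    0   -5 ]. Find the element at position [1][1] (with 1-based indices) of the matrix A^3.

-180

Characteristic polynomial: t^3 - 4t^2 - 25t + 100 = (t - 5)(t - 4)(t + 5), so the eigenvalues are -5, 4, 5.
t=4: eigenvector (5, -2, 0).
t=5: eigenvector (-2, 1, 0).
t=-5: eigenvector (2, -1, 1).
P = [[5, -2, 2], [-2, 1, -1], [0, 0, 1]], D = diag(4, 5, -5), P⁻¹ = [[1, 2, 0], [2, 5, 1], [0, 0, 1]].
A³ = P·diag(64, 125, -125)·P⁻¹ = [[-180, -610, -500], [122, 369, 250], [0, 0, -125]].
The requested entry is -180.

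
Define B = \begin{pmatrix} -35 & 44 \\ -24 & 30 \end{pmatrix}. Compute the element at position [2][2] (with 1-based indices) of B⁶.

-21216

Characteristic polynomial: μ^2 + 5μ + 6 = (μ + 2)(μ + 3), so the eigenvalues are -3, -2.
μ=-3: eigenvector (-11, -8).
μ=-2: eigenvector (4, 3).
P = [[-11, 4], [-8, 3]], D = diag(-3, -2), P⁻¹ = [[-3, 4], [-8, 11]].
B⁶ = P·diag(729, 64)·P⁻¹ = [[22009, -29260], [15960, -21216]].
The requested entry is -21216.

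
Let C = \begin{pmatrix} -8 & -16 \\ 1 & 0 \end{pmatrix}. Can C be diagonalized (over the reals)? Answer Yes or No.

Characteristic polynomial: p(μ) = μ^2 + 8μ + 16 = (μ + 4)^2.
μ = -4 has algebraic multiplicity 2; rank(C + 4I) = 1, so geometric multiplicity = 1.
Geometric multiplicity < algebraic multiplicity, so C is not diagonalizable.

No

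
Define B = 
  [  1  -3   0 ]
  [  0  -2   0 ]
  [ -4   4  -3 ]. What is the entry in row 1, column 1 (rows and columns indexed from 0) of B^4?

16

Characteristic polynomial: λ^3 + 4λ^2 + λ - 6 = (λ - 1)(λ + 2)(λ + 3), so the eigenvalues are -3, -2, 1.
λ=1: eigenvector (1, 0, -1).
λ=-2: eigenvector (1, 1, 0).
λ=-3: eigenvector (0, 0, 1).
P = [[1, 1, 0], [0, 1, 0], [-1, 0, 1]], D = diag(1, -2, -3), P⁻¹ = [[1, -1, 0], [0, 1, 0], [1, -1, 1]].
B⁴ = P·diag(1, 16, 81)·P⁻¹ = [[1, 15, 0], [0, 16, 0], [80, -80, 81]].
The requested entry is 16.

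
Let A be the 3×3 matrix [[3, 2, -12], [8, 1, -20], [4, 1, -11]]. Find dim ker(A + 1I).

A + 1I = [[4, 2, -12], [8, 2, -20], [4, 1, -10]].
This matrix has rank 2, so its null space has dimension 3 − 2 = 1.

1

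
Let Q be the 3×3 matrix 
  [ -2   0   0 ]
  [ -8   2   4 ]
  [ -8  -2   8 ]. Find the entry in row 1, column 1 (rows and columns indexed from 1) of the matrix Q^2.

Characteristic polynomial: r^3 - 8r^2 + 4r + 48 = (r - 6)(r - 4)(r + 2), so the eigenvalues are -2, 4, 6.
r=-2: eigenvector (1, 1, 1).
r=4: eigenvector (0, 2, 1).
r=6: eigenvector (0, 1, 1).
P = [[1, 0, 0], [1, 2, 1], [1, 1, 1]], D = diag(-2, 4, 6), P⁻¹ = [[1, 0, 0], [0, 1, -1], [-1, -1, 2]].
Q² = P·diag(4, 16, 36)·P⁻¹ = [[4, 0, 0], [-32, -4, 40], [-32, -20, 56]].
The requested entry is 4.

4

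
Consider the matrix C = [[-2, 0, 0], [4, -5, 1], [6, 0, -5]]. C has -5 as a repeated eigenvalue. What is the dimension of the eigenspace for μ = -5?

1

C + 5I = [[3, 0, 0], [4, 0, 1], [6, 0, 0]].
This matrix has rank 2, so its null space has dimension 3 − 2 = 1.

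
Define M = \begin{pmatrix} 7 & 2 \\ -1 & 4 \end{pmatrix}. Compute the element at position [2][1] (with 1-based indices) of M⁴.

Characteristic polynomial: r^2 - 11r + 30 = (r - 6)(r - 5), so the eigenvalues are 5, 6.
r=5: eigenvector (-1, 1).
r=6: eigenvector (-2, 1).
P = [[-1, -2], [1, 1]], D = diag(5, 6), P⁻¹ = [[1, 2], [-1, -1]].
M⁴ = P·diag(625, 1296)·P⁻¹ = [[1967, 1342], [-671, -46]].
The requested entry is -671.

-671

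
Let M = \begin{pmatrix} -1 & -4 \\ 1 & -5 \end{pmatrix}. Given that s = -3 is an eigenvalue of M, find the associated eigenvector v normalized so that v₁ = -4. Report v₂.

-2

M + 3I = [[2, -4], [1, -2]].
Solving (M + 3I)v = 0 gives the eigenspace spanned by (-4, -2).
With v₁ = -4, v = (-4, -2), so v₂ = -2.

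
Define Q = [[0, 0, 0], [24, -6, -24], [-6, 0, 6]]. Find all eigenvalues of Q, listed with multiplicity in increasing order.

-6, 0, 6

Characteristic polynomial: p(r) = r^3 - 36r = r(r - 6)(r + 6).
Roots (with multiplicity): -6, 0, 6.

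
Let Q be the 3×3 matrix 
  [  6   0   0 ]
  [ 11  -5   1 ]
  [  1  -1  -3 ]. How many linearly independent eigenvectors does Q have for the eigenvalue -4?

Q + 4I = [[10, 0, 0], [11, -1, 1], [1, -1, 1]].
This matrix has rank 2, so its null space has dimension 3 − 2 = 1.

1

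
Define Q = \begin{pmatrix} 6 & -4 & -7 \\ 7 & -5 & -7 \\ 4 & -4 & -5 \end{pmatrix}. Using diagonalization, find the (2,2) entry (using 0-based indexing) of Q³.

Characteristic polynomial: r^3 + 4r^2 - 7r - 10 = (r - 2)(r + 1)(r + 5), so the eigenvalues are -5, -1, 2.
r=2: eigenvector (1, 1, 0).
r=-1: eigenvector (1, 0, 1).
r=-5: eigenvector (1, 1, 1).
P = [[1, 1, 1], [1, 0, 1], [0, 1, 1]], D = diag(2, -1, -5), P⁻¹ = [[1, 0, -1], [1, -1, 0], [-1, 1, 1]].
Q³ = P·diag(8, -1, -125)·P⁻¹ = [[132, -124, -133], [133, -125, -133], [124, -124, -125]].
The requested entry is -125.

-125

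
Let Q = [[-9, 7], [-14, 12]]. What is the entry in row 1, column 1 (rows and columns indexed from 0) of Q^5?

6282

Characteristic polynomial: λ^2 - 3λ - 10 = (λ - 5)(λ + 2), so the eigenvalues are -2, 5.
λ=5: eigenvector (-1, -2).
λ=-2: eigenvector (1, 1).
P = [[-1, 1], [-2, 1]], D = diag(5, -2), P⁻¹ = [[1, -1], [2, -1]].
Q⁵ = P·diag(3125, -32)·P⁻¹ = [[-3189, 3157], [-6314, 6282]].
The requested entry is 6282.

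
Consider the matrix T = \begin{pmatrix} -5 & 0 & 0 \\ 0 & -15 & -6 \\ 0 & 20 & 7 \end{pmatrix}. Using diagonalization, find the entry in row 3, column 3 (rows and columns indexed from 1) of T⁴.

-2639

Characteristic polynomial: s^3 + 13s^2 + 55s + 75 = (s + 3)(s + 5)^2, so the eigenvalues are -5, -5, -3.
s=-3: eigenvector (0, -1, 2).
s=-5: eigenvector (1, 0, 0).
s=-5: eigenvector (1, -3, 5).
P = [[0, 1, 1], [-1, 0, -3], [2, 0, 5]], D = diag(-3, -5, -5), P⁻¹ = [[0, 5, 3], [1, 2, 1], [0, -2, -1]].
T⁴ = P·diag(81, 625, 625)·P⁻¹ = [[625, 0, 0], [0, 3345, 1632], [0, -5440, -2639]].
The requested entry is -2639.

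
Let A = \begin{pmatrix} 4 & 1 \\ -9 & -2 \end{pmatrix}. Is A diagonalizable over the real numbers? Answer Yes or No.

Characteristic polynomial: p(s) = s^2 - 2s + 1 = (s - 1)^2.
s = 1 has algebraic multiplicity 2; rank(A − 1I) = 1, so geometric multiplicity = 1.
Geometric multiplicity < algebraic multiplicity, so A is not diagonalizable.

No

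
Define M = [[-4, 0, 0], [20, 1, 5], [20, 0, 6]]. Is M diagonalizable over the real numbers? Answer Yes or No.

Characteristic polynomial: p(λ) = λ^3 - 3λ^2 - 22λ + 24 = (λ - 6)(λ - 1)(λ + 4).
All 3 eigenvalues are distinct, so M is diagonalizable.

Yes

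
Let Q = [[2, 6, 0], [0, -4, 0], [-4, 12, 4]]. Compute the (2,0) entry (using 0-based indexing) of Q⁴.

Characteristic polynomial: μ^3 - 2μ^2 - 16μ + 32 = (μ - 4)(μ - 2)(μ + 4), so the eigenvalues are -4, 2, 4.
μ=2: eigenvector (1, 0, 2).
μ=-4: eigenvector (-1, 1, -2).
μ=4: eigenvector (0, 0, 1).
P = [[1, -1, 0], [0, 1, 0], [2, -2, 1]], D = diag(2, -4, 4), P⁻¹ = [[1, 1, 0], [0, 1, 0], [-2, 0, 1]].
Q⁴ = P·diag(16, 256, 256)·P⁻¹ = [[16, -240, 0], [0, 256, 0], [-480, -480, 256]].
The requested entry is -480.

-480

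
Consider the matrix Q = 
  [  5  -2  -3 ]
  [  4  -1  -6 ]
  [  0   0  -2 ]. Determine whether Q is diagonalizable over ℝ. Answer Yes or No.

Yes

Characteristic polynomial: p(t) = t^3 - 2t^2 - 5t + 6 = (t - 3)(t - 1)(t + 2).
All 3 eigenvalues are distinct, so Q is diagonalizable.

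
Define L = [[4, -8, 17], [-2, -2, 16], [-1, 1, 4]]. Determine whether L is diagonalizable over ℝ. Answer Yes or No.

Characteristic polynomial: p(s) = s^3 - 6s^2 - 15s + 100 = (s - 5)^2(s + 4).
s = 5 has algebraic multiplicity 2; rank(L − 5I) = 2, so geometric multiplicity = 1.
Geometric multiplicity < algebraic multiplicity, so L is not diagonalizable.

No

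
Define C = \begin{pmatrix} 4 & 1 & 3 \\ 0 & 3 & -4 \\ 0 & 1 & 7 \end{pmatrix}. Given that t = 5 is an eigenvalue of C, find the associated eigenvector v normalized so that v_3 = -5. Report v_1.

C − 5I = [[-1, 1, 3], [0, -2, -4], [0, 1, 2]].
Solving (C − 5I)v = 0 gives the eigenspace spanned by (-5, 10, -5).
With v_3 = -5, v = (-5, 10, -5), so v_1 = -5.

-5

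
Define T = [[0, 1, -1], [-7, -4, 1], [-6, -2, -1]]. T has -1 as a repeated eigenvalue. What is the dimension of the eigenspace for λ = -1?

1

T + 1I = [[1, 1, -1], [-7, -3, 1], [-6, -2, 0]].
This matrix has rank 2, so its null space has dimension 3 − 2 = 1.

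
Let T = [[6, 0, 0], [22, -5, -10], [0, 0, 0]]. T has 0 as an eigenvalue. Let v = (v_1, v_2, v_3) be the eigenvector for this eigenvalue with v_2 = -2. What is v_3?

1

T = [[6, 0, 0], [22, -5, -10], [0, 0, 0]].
Solving (T)v = 0 gives the eigenspace spanned by (0, -2, 1).
With v_2 = -2, v = (0, -2, 1), so v_3 = 1.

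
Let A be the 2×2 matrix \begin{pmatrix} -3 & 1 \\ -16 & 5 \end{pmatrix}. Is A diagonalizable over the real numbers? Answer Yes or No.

Characteristic polynomial: p(λ) = λ^2 - 2λ + 1 = (λ - 1)^2.
λ = 1 has algebraic multiplicity 2; rank(A − 1I) = 1, so geometric multiplicity = 1.
Geometric multiplicity < algebraic multiplicity, so A is not diagonalizable.

No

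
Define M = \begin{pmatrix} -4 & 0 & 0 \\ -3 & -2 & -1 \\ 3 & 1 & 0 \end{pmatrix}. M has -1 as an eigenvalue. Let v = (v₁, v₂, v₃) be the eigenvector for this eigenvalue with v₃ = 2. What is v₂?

M + 1I = [[-3, 0, 0], [-3, -1, -1], [3, 1, 1]].
Solving (M + 1I)v = 0 gives the eigenspace spanned by (0, -2, 2).
With v₃ = 2, v = (0, -2, 2), so v₂ = -2.

-2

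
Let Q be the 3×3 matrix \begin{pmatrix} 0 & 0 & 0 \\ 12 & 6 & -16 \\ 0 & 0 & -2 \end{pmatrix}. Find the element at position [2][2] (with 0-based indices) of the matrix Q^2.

Characteristic polynomial: s^3 - 4s^2 - 12s = s(s - 6)(s + 2), so the eigenvalues are -2, 0, 6.
s=0: eigenvector (1, -2, 0).
s=6: eigenvector (0, 1, 0).
s=-2: eigenvector (0, 2, 1).
P = [[1, 0, 0], [-2, 1, 2], [0, 0, 1]], D = diag(0, 6, -2), P⁻¹ = [[1, 0, 0], [2, 1, -2], [0, 0, 1]].
Q² = P·diag(0, 36, 4)·P⁻¹ = [[0, 0, 0], [72, 36, -64], [0, 0, 4]].
The requested entry is 4.

4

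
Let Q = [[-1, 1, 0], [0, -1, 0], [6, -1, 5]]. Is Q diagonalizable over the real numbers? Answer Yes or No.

Characteristic polynomial: p(μ) = μ^3 - 3μ^2 - 9μ - 5 = (μ - 5)(μ + 1)^2.
μ = -1 has algebraic multiplicity 2; rank(Q + 1I) = 2, so geometric multiplicity = 1.
Geometric multiplicity < algebraic multiplicity, so Q is not diagonalizable.

No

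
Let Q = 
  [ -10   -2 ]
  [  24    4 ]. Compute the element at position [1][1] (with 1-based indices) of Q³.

Characteristic polynomial: λ^2 + 6λ + 8 = (λ + 2)(λ + 4), so the eigenvalues are -4, -2.
λ=-2: eigenvector (-1, 4).
λ=-4: eigenvector (1, -3).
P = [[-1, 1], [4, -3]], D = diag(-2, -4), P⁻¹ = [[3, 1], [4, 1]].
Q³ = P·diag(-8, -64)·P⁻¹ = [[-232, -56], [672, 160]].
The requested entry is -232.

-232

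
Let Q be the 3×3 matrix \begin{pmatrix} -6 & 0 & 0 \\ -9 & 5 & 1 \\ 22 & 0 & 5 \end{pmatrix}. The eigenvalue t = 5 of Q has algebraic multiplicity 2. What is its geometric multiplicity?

1

Q − 5I = [[-11, 0, 0], [-9, 0, 1], [22, 0, 0]].
This matrix has rank 2, so its null space has dimension 3 − 2 = 1.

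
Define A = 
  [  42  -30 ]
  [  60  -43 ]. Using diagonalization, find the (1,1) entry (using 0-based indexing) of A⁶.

Characteristic polynomial: r^2 + r - 6 = (r - 2)(r + 3), so the eigenvalues are -3, 2.
r=-3: eigenvector (-2, -3).
r=2: eigenvector (3, 4).
P = [[-2, 3], [-3, 4]], D = diag(-3, 2), P⁻¹ = [[4, -3], [3, -2]].
A⁶ = P·diag(729, 64)·P⁻¹ = [[-5256, 3990], [-7980, 6049]].
The requested entry is 6049.

6049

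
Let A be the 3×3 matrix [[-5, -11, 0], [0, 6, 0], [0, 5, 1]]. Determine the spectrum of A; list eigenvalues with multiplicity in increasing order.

-5, 1, 6

Characteristic polynomial: p(μ) = μ^3 - 2μ^2 - 29μ + 30 = (μ - 6)(μ - 1)(μ + 5).
Roots (with multiplicity): -5, 1, 6.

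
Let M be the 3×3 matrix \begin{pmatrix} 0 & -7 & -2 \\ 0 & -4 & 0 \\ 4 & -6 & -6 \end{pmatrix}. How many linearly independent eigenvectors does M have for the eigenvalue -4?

M + 4I = [[4, -7, -2], [0, 0, 0], [4, -6, -2]].
This matrix has rank 2, so its null space has dimension 3 − 2 = 1.

1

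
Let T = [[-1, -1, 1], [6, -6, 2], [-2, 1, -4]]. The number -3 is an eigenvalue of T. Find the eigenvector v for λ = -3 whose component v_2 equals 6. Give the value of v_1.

T + 3I = [[2, -1, 1], [6, -3, 2], [-2, 1, -1]].
Solving (T + 3I)v = 0 gives the eigenspace spanned by (3, 6, 0).
With v_2 = 6, v = (3, 6, 0), so v_1 = 3.

3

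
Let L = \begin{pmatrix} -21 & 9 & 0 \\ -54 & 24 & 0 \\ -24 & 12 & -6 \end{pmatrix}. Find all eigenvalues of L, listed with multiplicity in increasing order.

Characteristic polynomial: p(t) = t^3 + 3t^2 - 36t - 108 = (t - 6)(t + 3)(t + 6).
Roots (with multiplicity): -6, -3, 6.

-6, -3, 6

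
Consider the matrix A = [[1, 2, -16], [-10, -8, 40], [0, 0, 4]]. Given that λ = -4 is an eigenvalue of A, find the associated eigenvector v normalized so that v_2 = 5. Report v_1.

-2

A + 4I = [[5, 2, -16], [-10, -4, 40], [0, 0, 8]].
Solving (A + 4I)v = 0 gives the eigenspace spanned by (-2, 5, 0).
With v_2 = 5, v = (-2, 5, 0), so v_1 = -2.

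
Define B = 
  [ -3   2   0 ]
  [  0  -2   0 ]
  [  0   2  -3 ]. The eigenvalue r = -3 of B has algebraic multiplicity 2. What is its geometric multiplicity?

2

B + 3I = [[0, 2, 0], [0, 1, 0], [0, 2, 0]].
This matrix has rank 1, so its null space has dimension 3 − 1 = 2.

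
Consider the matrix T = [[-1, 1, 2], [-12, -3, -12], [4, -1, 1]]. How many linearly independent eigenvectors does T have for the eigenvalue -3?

T + 3I = [[2, 1, 2], [-12, 0, -12], [4, -1, 4]].
This matrix has rank 2, so its null space has dimension 3 − 2 = 1.

1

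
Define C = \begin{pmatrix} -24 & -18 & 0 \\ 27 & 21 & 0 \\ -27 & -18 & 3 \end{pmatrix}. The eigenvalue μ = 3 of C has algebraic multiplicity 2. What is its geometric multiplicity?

C − 3I = [[-27, -18, 0], [27, 18, 0], [-27, -18, 0]].
This matrix has rank 1, so its null space has dimension 3 − 1 = 2.

2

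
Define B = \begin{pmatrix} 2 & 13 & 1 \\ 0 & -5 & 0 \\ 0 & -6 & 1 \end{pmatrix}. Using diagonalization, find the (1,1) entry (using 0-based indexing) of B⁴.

Characteristic polynomial: s^3 + 2s^2 - 13s + 10 = (s - 2)(s - 1)(s + 5), so the eigenvalues are -5, 1, 2.
s=2: eigenvector (1, 0, 0).
s=-5: eigenvector (-2, 1, 1).
s=1: eigenvector (-1, 0, 1).
P = [[1, -2, -1], [0, 1, 0], [0, 1, 1]], D = diag(2, -5, 1), P⁻¹ = [[1, 1, 1], [0, 1, 0], [0, -1, 1]].
B⁴ = P·diag(16, 625, 1)·P⁻¹ = [[16, -1233, 15], [0, 625, 0], [0, 624, 1]].
The requested entry is 625.

625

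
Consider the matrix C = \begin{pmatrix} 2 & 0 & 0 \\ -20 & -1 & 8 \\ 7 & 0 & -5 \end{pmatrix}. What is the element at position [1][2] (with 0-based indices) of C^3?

Characteristic polynomial: r^3 + 4r^2 - 7r - 10 = (r - 2)(r + 1)(r + 5), so the eigenvalues are -5, -1, 2.
r=-5: eigenvector (0, -2, 1).
r=-1: eigenvector (0, 1, 0).
r=2: eigenvector (1, -4, 1).
P = [[0, 0, 1], [-2, 1, -4], [1, 0, 1]], D = diag(-5, -1, 2), P⁻¹ = [[-1, 0, 1], [2, 1, 2], [1, 0, 0]].
C³ = P·diag(-125, -1, 8)·P⁻¹ = [[8, 0, 0], [-284, -1, 248], [133, 0, -125]].
The requested entry is 248.

248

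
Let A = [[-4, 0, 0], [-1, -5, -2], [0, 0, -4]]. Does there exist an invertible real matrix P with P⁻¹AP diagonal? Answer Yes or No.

Yes

Characteristic polynomial: p(λ) = λ^3 + 13λ^2 + 56λ + 80 = (λ + 4)^2(λ + 5).
λ = -4 has algebraic multiplicity 2; rank(A + 4I) = 1, so geometric multiplicity = 2.
Every eigenvalue has geometric = algebraic multiplicity, so A is diagonalizable.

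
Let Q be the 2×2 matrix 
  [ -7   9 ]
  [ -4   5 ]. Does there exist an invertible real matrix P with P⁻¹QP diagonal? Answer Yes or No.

No

Characteristic polynomial: p(t) = t^2 + 2t + 1 = (t + 1)^2.
t = -1 has algebraic multiplicity 2; rank(Q + 1I) = 1, so geometric multiplicity = 1.
Geometric multiplicity < algebraic multiplicity, so Q is not diagonalizable.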